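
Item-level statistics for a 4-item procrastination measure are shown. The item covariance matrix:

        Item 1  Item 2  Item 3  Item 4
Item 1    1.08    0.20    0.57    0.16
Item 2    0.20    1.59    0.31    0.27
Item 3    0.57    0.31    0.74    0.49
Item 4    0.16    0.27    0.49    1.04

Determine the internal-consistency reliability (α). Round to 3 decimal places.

α = 0.631

sum of item variances = 1.08 + 1.59 + 0.74 + 1.04 = 4.45
Sum of off-diagonal covariances = 2.00
σ²_T = 4.45 + 2 × 2.00 = 8.45
α = (k/(k−1))·(1 − sum of item variances/σ²_T) = (4/3)·(1 − 4.45/8.45) = 0.631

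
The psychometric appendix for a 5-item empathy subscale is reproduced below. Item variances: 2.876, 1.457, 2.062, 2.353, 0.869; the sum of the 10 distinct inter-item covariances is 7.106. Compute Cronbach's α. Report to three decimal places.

α = 0.746

Σσ²ᵢ = 2.876 + 1.457 + 2.062 + 2.353 + 0.869 = 9.617
Sum of distinct covariances = 7.106
Var(T) = Σσ²ᵢ + 2·Σcov = 9.617 + 2 × 7.106 = 23.829
α = (5/4)·(1 − 9.617/23.829) = 0.746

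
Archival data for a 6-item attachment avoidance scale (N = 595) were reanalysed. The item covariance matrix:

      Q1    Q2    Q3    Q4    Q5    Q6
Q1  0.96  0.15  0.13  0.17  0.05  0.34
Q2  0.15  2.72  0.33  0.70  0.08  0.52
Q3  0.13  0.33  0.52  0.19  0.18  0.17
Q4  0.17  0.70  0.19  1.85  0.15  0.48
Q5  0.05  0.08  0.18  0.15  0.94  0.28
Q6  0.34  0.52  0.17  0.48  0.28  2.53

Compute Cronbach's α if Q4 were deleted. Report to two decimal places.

Remaining items: Q1, Q2, Q3, Q5, Q6 (k = 5).
ΣVar(i) = 0.96 + 2.72 + 0.52 + 0.94 + 2.53 = 7.67
σ²_T = 7.67 + 2 × 2.23 = 12.13
α (item deleted) = (5/4)·(1 − 7.67/12.13) = 0.46

Cronbach's α = 0.46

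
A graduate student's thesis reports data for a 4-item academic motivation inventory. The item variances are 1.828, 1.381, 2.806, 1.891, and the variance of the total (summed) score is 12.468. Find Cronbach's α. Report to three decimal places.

α = 0.488

ΣVar(i) = 1.828 + 1.381 + 2.806 + 1.891 = 7.906
α = (k/(k−1))·(1 − ΣVar(i)/σ²_total) = (4/3)·(1 − 7.906/12.468) = 0.488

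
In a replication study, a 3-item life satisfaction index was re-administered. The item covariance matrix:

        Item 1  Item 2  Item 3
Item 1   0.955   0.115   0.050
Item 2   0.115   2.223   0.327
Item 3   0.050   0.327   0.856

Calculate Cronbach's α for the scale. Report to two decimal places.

Σσᵢ² = 0.955 + 2.223 + 0.856 = 4.034
Sum of off-diagonal covariances = 0.492
total variance = 4.034 + 2 × 0.492 = 5.018
α = (k/(k−1))·(1 − Σσᵢ²/total variance) = (3/2)·(1 − 4.034/5.018) = 0.29

Cronbach's α = 0.29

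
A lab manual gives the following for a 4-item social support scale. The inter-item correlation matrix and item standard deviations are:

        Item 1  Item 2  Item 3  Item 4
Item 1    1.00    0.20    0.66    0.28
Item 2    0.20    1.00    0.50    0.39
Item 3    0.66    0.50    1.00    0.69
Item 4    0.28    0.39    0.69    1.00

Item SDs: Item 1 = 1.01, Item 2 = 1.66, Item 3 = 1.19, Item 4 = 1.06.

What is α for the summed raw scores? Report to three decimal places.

α = 0.743

Σσ²ᵢ = 1.01² + 1.66² + 1.19² + 1.06² = 6.3154
Covariances σ_ij = r_ij · s_i · s_j:
  σ(Item 1,Item 2) = 0.20 × 1.01 × 1.66 = 0.3353
  σ(Item 1,Item 3) = 0.66 × 1.01 × 1.19 = 0.7933
  σ(Item 1,Item 4) = 0.28 × 1.01 × 1.06 = 0.2998
  σ(Item 2,Item 3) = 0.50 × 1.66 × 1.19 = 0.9877
  σ(Item 2,Item 4) = 0.39 × 1.66 × 1.06 = 0.6862
  σ(Item 3,Item 4) = 0.69 × 1.19 × 1.06 = 0.8704
σ²_T = Σσ²ᵢ + 2·Σσ_ij = 6.3154 + 2 × 3.9727 = 14.2608
α = (4/3)·(1 − 6.3154/14.2608) = 0.743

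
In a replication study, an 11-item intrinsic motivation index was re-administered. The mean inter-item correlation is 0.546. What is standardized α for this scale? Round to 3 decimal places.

α = 0.930

Standardized α = k·r̄ / (1 + (k−1)·r̄) = 11 × 0.546 / (1 + 10 × 0.546)
  = 6.0060 / 6.4600 = 0.930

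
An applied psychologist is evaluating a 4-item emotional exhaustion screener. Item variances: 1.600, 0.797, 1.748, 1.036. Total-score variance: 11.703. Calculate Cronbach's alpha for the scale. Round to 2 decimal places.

ΣVar(i) = 1.600 + 0.797 + 1.748 + 1.036 = 5.181
α = (k/(k−1))·(1 − ΣVar(i)/σ²_T) = (4/3)·(1 − 5.181/11.703) = 0.74

Cronbach's alpha = 0.74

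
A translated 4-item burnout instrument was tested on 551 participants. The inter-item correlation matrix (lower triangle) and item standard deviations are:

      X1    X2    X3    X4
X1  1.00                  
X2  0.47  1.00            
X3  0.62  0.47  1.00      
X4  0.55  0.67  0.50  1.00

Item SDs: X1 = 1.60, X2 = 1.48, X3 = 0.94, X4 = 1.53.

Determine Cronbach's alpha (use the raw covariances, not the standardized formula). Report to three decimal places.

Σσ²ᵢ = 1.60² + 1.48² + 0.94² + 1.53² = 7.9749
Covariances σ_ij = r_ij · s_i · s_j:
  σ(X1,X2) = 0.47 × 1.60 × 1.48 = 1.1130
  σ(X1,X3) = 0.62 × 1.60 × 0.94 = 0.9325
  σ(X1,X4) = 0.55 × 1.60 × 1.53 = 1.3464
  σ(X2,X3) = 0.47 × 1.48 × 0.94 = 0.6539
  σ(X2,X4) = 0.67 × 1.48 × 1.53 = 1.5171
  σ(X3,X4) = 0.50 × 0.94 × 1.53 = 0.7191
σ²_T = Σσ²ᵢ + 2·Σσ_ij = 7.9749 + 2 × 6.2820 = 20.5389
α = (4/3)·(1 − 7.9749/20.5389) = 0.816

Cronbach's alpha = 0.816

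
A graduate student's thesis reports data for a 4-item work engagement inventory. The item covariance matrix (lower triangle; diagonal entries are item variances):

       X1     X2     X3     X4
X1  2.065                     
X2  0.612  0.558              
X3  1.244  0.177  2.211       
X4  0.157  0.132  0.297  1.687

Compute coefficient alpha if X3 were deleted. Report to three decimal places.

Remaining items: X1, X2, X4 (k = 3).
Σσ²ᵢ = 2.065 + 0.558 + 1.687 = 4.310
σ²_T = 4.310 + 2 × 0.901 = 6.112
α (item deleted) = (3/2)·(1 − 4.310/6.112) = 0.442

coefficient alpha = 0.442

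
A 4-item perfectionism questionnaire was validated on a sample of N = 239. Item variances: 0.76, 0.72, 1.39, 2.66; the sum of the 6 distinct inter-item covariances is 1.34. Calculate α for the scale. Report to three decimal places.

α = 0.435

Σσ²ᵢ = 0.76 + 0.72 + 1.39 + 2.66 = 5.53
Sum of distinct covariances = 1.34
σ²_total = Σσ²ᵢ + 2·Σcov = 5.53 + 2 × 1.34 = 8.21
α = (4/3)·(1 − 5.53/8.21) = 0.435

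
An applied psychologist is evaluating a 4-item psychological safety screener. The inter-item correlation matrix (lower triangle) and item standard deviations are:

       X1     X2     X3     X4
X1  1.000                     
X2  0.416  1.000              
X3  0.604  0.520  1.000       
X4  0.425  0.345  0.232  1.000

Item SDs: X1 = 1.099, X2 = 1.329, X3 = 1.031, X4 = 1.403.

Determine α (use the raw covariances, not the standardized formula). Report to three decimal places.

α = 0.731

Σσ²ᵢ = 1.099² + 1.329² + 1.031² + 1.403² = 6.0054
Covariances σ_ij = r_ij · s_i · s_j:
  σ(X1,X2) = 0.416 × 1.099 × 1.329 = 0.6076
  σ(X1,X3) = 0.604 × 1.099 × 1.031 = 0.6844
  σ(X1,X4) = 0.425 × 1.099 × 1.403 = 0.6553
  σ(X2,X3) = 0.520 × 1.329 × 1.031 = 0.7125
  σ(X2,X4) = 0.345 × 1.329 × 1.403 = 0.6433
  σ(X3,X4) = 0.232 × 1.031 × 1.403 = 0.3356
σ²_T = Σσ²ᵢ + 2·Σσ_ij = 6.0054 + 2 × 3.6387 = 13.2828
α = (4/3)·(1 − 6.0054/13.2828) = 0.731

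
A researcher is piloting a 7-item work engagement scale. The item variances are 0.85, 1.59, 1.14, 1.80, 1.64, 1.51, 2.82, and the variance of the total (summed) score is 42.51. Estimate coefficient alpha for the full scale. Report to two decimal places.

sum of item variances = 0.85 + 1.59 + 1.14 + 1.80 + 1.64 + 1.51 + 2.82 = 11.35
α = (k/(k−1))·(1 − sum of item variances/total variance) = (7/6)·(1 − 11.35/42.51) = 0.86

α = 0.86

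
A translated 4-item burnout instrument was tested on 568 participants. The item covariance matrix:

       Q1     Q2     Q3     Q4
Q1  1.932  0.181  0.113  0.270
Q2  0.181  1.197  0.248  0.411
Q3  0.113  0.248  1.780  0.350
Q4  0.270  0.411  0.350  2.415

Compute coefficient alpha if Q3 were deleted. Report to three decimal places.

α = 0.356

Remaining items: Q1, Q2, Q4 (k = 3).
ΣVar(i) = 1.932 + 1.197 + 2.415 = 5.544
σ²_T = 5.544 + 2 × 0.862 = 7.268
α (item deleted) = (3/2)·(1 − 5.544/7.268) = 0.356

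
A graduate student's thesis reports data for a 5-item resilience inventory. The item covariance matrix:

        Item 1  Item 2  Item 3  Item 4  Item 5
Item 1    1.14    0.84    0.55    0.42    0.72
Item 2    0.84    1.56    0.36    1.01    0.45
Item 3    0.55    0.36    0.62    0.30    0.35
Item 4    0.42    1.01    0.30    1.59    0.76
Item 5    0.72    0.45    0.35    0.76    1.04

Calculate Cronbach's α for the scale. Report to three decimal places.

α = 0.824

Σσ²ᵢ = 1.14 + 1.56 + 0.62 + 1.59 + 1.04 = 5.95
Σ_{i<j} σ_ij = 5.76
σ²_T = 5.95 + 2 × 5.76 = 17.47
α = (k/(k−1))·(1 − Σσ²ᵢ/σ²_T) = (5/4)·(1 − 5.95/17.47) = 0.824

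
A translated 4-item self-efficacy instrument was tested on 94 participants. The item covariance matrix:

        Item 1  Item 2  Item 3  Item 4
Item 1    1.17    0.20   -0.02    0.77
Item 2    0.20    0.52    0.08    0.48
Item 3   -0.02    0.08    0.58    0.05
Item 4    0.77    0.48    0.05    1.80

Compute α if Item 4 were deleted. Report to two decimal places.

α = 0.28

Remaining items: Item 1, Item 2, Item 3 (k = 3).
sum of item variances = 1.17 + 0.52 + 0.58 = 2.27
Var(T) = 2.27 + 2 × 0.26 = 2.79
α (item deleted) = (3/2)·(1 − 2.27/2.79) = 0.28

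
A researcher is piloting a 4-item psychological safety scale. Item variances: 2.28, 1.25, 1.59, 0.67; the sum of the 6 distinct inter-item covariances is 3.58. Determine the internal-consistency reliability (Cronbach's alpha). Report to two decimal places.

Σσᵢ² = 2.28 + 1.25 + 1.59 + 0.67 = 5.79
Sum of distinct covariances = 3.58
σ²_T = Σσᵢ² + 2·Σcov = 5.79 + 2 × 3.58 = 12.95
α = (4/3)·(1 − 5.79/12.95) = 0.74

α = 0.74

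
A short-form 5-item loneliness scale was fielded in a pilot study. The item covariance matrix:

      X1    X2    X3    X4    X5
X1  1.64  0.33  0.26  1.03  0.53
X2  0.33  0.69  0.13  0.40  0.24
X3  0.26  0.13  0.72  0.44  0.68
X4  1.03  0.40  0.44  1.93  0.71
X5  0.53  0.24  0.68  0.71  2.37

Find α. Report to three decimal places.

Σσᵢ² = 1.64 + 0.69 + 0.72 + 1.93 + 2.37 = 7.35
Sum of the distinct covariances = 4.75
total variance = 7.35 + 2 × 4.75 = 16.85
α = (k/(k−1))·(1 − Σσᵢ²/total variance) = (5/4)·(1 − 7.35/16.85) = 0.705

α = 0.705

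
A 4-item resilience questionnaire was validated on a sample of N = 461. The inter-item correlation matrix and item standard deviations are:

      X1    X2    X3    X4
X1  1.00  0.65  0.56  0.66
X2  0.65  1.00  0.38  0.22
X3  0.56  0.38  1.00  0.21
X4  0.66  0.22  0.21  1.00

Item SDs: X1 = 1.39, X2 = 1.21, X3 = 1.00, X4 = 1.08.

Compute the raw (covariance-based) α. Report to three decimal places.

α = 0.773

Σσ²ᵢ = 1.39² + 1.21² + 1.00² + 1.08² = 5.5626
Covariances σ_ij = r_ij · s_i · s_j:
  σ(X1,X2) = 0.65 × 1.39 × 1.21 = 1.0932
  σ(X1,X3) = 0.56 × 1.39 × 1.00 = 0.7784
  σ(X1,X4) = 0.66 × 1.39 × 1.08 = 0.9908
  σ(X2,X3) = 0.38 × 1.21 × 1.00 = 0.4598
  σ(X2,X4) = 0.22 × 1.21 × 1.08 = 0.2875
  σ(X3,X4) = 0.21 × 1.00 × 1.08 = 0.2268
σ²_T = Σσ²ᵢ + 2·Σσ_ij = 5.5626 + 2 × 3.8365 = 13.2356
α = (4/3)·(1 − 5.5626/13.2356) = 0.773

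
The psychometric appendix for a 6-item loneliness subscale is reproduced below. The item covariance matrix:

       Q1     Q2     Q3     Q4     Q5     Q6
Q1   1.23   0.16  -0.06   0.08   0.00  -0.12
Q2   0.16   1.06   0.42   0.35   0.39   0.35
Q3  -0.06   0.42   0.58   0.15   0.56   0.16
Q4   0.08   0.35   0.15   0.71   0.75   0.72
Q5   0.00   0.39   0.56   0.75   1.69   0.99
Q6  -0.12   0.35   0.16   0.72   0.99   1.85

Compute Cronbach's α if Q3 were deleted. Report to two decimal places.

α = 0.66

Remaining items: Q1, Q2, Q4, Q5, Q6 (k = 5).
sum of item variances = 1.23 + 1.06 + 0.71 + 1.69 + 1.85 = 6.54
Var(T) = 6.54 + 2 × 3.67 = 13.88
α (item deleted) = (5/4)·(1 − 6.54/13.88) = 0.66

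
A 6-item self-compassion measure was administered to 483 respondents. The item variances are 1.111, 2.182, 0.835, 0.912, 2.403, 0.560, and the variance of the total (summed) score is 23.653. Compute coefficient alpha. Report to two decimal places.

coefficient alpha = 0.79

ΣVar(i) = 1.111 + 2.182 + 0.835 + 0.912 + 2.403 + 0.560 = 8.003
α = (k/(k−1))·(1 − ΣVar(i)/σ²_T) = (6/5)·(1 − 8.003/23.653) = 0.79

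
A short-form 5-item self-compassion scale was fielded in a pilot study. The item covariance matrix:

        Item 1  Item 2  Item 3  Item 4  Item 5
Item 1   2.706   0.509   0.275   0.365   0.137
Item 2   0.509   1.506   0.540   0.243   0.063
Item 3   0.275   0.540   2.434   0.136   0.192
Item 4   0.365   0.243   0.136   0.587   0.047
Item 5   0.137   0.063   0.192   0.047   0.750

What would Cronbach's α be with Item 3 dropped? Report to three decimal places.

α = 0.439

Remaining items: Item 1, Item 2, Item 4, Item 5 (k = 4).
ΣVar(i) = 2.706 + 1.506 + 0.587 + 0.750 = 5.549
σ²_T = 5.549 + 2 × 1.364 = 8.277
α (item deleted) = (4/3)·(1 − 5.549/8.277) = 0.439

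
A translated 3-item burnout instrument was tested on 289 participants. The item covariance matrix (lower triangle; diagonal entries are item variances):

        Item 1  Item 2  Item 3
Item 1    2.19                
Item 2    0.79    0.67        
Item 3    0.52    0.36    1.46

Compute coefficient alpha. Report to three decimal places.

α = 0.654

ΣVar(i) = 2.19 + 0.67 + 1.46 = 4.32
Σ_{i<j} σ_ij = 1.67
total variance = 4.32 + 2 × 1.67 = 7.66
α = (k/(k−1))·(1 − ΣVar(i)/total variance) = (3/2)·(1 − 4.32/7.66) = 0.654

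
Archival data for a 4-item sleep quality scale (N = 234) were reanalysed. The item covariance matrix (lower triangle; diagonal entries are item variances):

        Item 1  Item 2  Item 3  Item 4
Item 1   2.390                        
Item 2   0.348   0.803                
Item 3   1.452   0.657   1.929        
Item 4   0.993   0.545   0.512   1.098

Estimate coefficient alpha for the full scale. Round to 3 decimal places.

coefficient alpha = 0.789

Σσ²ᵢ = 2.390 + 0.803 + 1.929 + 1.098 = 6.220
Sum of the distinct covariances = 4.507
σ²_total = 6.220 + 2 × 4.507 = 15.234
α = (k/(k−1))·(1 − Σσ²ᵢ/σ²_total) = (4/3)·(1 − 6.220/15.234) = 0.789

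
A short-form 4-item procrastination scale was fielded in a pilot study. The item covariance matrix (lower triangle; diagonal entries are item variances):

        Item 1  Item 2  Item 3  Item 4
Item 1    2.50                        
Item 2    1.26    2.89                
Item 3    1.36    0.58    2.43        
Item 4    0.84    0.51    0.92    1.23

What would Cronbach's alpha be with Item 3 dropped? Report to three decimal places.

α = 0.661

Remaining items: Item 1, Item 2, Item 4 (k = 3).
Σσ²ᵢ = 2.50 + 2.89 + 1.23 = 6.62
Var(T) = 6.62 + 2 × 2.61 = 11.84
α (item deleted) = (3/2)·(1 − 6.62/11.84) = 0.661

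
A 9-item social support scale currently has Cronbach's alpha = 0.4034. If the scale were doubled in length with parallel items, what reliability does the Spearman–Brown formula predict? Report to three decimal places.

predicted reliability = 0.575

Length factor m = 2
α' = m·α / (1 + (m−1)·α)
   = 2 × 0.4034 / (1 + (2 − 1) × 0.4034)
   = 0.8068 / 1.4034 = 0.575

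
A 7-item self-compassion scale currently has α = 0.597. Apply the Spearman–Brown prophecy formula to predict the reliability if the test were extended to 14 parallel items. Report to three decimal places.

predicted reliability = 0.748

Length factor m = 14/7 = 2.0000
α' = m·α / (1 + (m−1)·α)
   = 14/7 × 0.597 / (1 + (14/7 − 1) × 0.597)
   = 1.1940 / 1.5970 = 0.748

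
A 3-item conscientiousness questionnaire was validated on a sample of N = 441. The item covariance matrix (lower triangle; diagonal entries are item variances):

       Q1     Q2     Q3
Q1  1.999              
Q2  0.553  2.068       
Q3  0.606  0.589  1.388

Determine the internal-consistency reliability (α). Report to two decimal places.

Σσ²ᵢ = 1.999 + 2.068 + 1.388 = 5.455
Sum of the distinct covariances = 1.748
σ²_T = 5.455 + 2 × 1.748 = 8.951
α = (k/(k−1))·(1 − Σσ²ᵢ/σ²_T) = (3/2)·(1 − 5.455/8.951) = 0.59

α = 0.59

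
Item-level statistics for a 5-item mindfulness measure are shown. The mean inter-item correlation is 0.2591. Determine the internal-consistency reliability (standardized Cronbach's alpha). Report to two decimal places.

α = 0.64

Standardized α = k·r̄ / (1 + (k−1)·r̄) = 5 × 0.2591 / (1 + 4 × 0.2591)
  = 1.2955 / 2.0364 = 0.64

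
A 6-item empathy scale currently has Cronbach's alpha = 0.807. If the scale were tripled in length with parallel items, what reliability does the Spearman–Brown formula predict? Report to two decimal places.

Length factor m = 3
α' = m·α / (1 + (m−1)·α)
   = 3 × 0.807 / (1 + (3 − 1) × 0.807)
   = 2.4210 / 2.6140 = 0.93

predicted reliability = 0.93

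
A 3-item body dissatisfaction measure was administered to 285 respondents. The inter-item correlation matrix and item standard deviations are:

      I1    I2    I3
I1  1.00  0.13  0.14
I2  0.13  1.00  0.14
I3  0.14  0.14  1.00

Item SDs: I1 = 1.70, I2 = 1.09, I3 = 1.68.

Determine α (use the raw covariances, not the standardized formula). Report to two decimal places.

α = 0.31

Σσ²ᵢ = 1.70² + 1.09² + 1.68² = 6.9005
Covariances σ_ij = r_ij · s_i · s_j:
  σ(I1,I2) = 0.13 × 1.70 × 1.09 = 0.2409
  σ(I1,I3) = 0.14 × 1.70 × 1.68 = 0.3998
  σ(I2,I3) = 0.14 × 1.09 × 1.68 = 0.2564
σ²_T = Σσ²ᵢ + 2·Σσ_ij = 6.9005 + 2 × 0.8971 = 8.6947
α = (3/2)·(1 − 6.9005/8.6947) = 0.31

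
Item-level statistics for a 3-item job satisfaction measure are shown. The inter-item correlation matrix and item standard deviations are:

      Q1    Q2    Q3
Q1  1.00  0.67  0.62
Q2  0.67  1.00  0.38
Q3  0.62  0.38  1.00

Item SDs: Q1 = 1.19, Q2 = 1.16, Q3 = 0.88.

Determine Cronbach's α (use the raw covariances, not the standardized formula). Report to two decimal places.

Σσ²ᵢ = 1.19² + 1.16² + 0.88² = 3.5361
Covariances σ_ij = r_ij · s_i · s_j:
  σ(Q1,Q2) = 0.67 × 1.19 × 1.16 = 0.9249
  σ(Q1,Q3) = 0.62 × 1.19 × 0.88 = 0.6493
  σ(Q2,Q3) = 0.38 × 1.16 × 0.88 = 0.3879
σ²_T = Σσ²ᵢ + 2·Σσ_ij = 3.5361 + 2 × 1.9621 = 7.4603
α = (3/2)·(1 − 3.5361/7.4603) = 0.79

α = 0.79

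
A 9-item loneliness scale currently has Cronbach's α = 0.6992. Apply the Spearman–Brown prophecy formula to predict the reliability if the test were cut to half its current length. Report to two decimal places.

Length factor m = 1/2
α' = m·α / (1 − (1−m)·α)
   = 1/2 × 0.6992 / (1 − (1 − 1/2) × 0.6992)
   = 0.3496 / 0.6504 = 0.54

predicted reliability = 0.54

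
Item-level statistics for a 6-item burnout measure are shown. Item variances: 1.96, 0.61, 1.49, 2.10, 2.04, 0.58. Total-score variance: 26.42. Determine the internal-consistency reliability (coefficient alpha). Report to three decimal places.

α = 0.801

ΣVar(i) = 1.96 + 0.61 + 1.49 + 2.10 + 2.04 + 0.58 = 8.78
α = (k/(k−1))·(1 − ΣVar(i)/total variance) = (6/5)·(1 − 8.78/26.42) = 0.801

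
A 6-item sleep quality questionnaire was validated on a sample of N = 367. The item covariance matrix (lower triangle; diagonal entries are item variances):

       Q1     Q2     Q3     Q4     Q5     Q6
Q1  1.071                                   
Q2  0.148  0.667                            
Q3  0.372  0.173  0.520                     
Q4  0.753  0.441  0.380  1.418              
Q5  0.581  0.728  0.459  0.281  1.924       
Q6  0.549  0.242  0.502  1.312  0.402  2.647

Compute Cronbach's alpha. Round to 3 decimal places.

Σσ²ᵢ = 1.071 + 0.667 + 0.520 + 1.418 + 1.924 + 2.647 = 8.247
Σ_{i<j} σ_ij = 7.323
σ²_T = 8.247 + 2 × 7.323 = 22.893
α = (k/(k−1))·(1 − Σσ²ᵢ/σ²_T) = (6/5)·(1 − 8.247/22.893) = 0.768

Cronbach's alpha = 0.768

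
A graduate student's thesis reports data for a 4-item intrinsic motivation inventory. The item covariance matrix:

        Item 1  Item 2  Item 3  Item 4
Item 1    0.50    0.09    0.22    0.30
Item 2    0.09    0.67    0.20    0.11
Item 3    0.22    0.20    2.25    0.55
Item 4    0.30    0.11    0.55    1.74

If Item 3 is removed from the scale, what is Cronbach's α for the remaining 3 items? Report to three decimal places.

Remaining items: Item 1, Item 2, Item 4 (k = 3).
Σσ²ᵢ = 0.50 + 0.67 + 1.74 = 2.91
σ²_T = 2.91 + 2 × 0.50 = 3.91
α (item deleted) = (3/2)·(1 − 2.91/3.91) = 0.384

Cronbach's α = 0.384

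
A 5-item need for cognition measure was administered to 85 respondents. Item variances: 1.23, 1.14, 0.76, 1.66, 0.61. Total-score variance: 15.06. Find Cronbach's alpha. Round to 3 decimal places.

Cronbach's alpha = 0.802

sum of item variances = 1.23 + 1.14 + 0.76 + 1.66 + 0.61 = 5.40
α = (k/(k−1))·(1 − sum of item variances/total variance) = (5/4)·(1 − 5.40/15.06) = 0.802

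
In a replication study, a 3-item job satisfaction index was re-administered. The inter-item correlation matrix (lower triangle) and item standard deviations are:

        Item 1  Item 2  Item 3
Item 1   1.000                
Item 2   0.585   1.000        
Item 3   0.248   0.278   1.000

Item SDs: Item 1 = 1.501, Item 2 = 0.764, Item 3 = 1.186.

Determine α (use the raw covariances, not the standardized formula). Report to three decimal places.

Σσ²ᵢ = 1.501² + 0.764² + 1.186² = 4.2433
Covariances σ_ij = r_ij · s_i · s_j:
  σ(Item 1,Item 2) = 0.585 × 1.501 × 0.764 = 0.6709
  σ(Item 1,Item 3) = 0.248 × 1.501 × 1.186 = 0.4415
  σ(Item 2,Item 3) = 0.278 × 0.764 × 1.186 = 0.2519
σ²_T = Σσ²ᵢ + 2·Σσ_ij = 4.2433 + 2 × 1.3643 = 6.9719
α = (3/2)·(1 − 4.2433/6.9719) = 0.587

α = 0.587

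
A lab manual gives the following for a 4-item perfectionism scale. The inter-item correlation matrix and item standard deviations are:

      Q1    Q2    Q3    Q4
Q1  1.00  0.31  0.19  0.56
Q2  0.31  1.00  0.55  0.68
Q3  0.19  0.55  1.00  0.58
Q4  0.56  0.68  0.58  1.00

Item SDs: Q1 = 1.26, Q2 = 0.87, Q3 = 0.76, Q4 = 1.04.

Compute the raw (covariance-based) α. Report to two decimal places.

α = 0.76

Σσ²ᵢ = 1.26² + 0.87² + 0.76² + 1.04² = 4.0037
Covariances σ_ij = r_ij · s_i · s_j:
  σ(Q1,Q2) = 0.31 × 1.26 × 0.87 = 0.3398
  σ(Q1,Q3) = 0.19 × 1.26 × 0.76 = 0.1819
  σ(Q1,Q4) = 0.56 × 1.26 × 1.04 = 0.7338
  σ(Q2,Q3) = 0.55 × 0.87 × 0.76 = 0.3637
  σ(Q2,Q4) = 0.68 × 0.87 × 1.04 = 0.6153
  σ(Q3,Q4) = 0.58 × 0.76 × 1.04 = 0.4584
σ²_T = Σσ²ᵢ + 2·Σσ_ij = 4.0037 + 2 × 2.6929 = 9.3895
α = (4/3)·(1 − 4.0037/9.3895) = 0.76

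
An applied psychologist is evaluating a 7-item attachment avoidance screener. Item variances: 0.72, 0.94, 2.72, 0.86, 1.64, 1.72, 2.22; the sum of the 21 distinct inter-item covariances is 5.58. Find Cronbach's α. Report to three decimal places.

α = 0.592

Σσ²ᵢ = 0.72 + 0.94 + 2.72 + 0.86 + 1.64 + 1.72 + 2.22 = 10.82
Sum of distinct covariances = 5.58
σ²_T = Σσ²ᵢ + 2·Σcov = 10.82 + 2 × 5.58 = 21.98
α = (7/6)·(1 − 10.82/21.98) = 0.592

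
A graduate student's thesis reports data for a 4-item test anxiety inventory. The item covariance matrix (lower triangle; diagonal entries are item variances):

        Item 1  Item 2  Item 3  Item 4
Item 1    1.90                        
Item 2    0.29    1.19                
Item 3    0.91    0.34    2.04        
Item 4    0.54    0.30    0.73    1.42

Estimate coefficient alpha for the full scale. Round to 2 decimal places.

ΣVar(i) = 1.90 + 1.19 + 2.04 + 1.42 = 6.55
Sum of the distinct covariances = 3.11
Var(T) = 6.55 + 2 × 3.11 = 12.77
α = (k/(k−1))·(1 − ΣVar(i)/Var(T)) = (4/3)·(1 − 6.55/12.77) = 0.65

coefficient alpha = 0.65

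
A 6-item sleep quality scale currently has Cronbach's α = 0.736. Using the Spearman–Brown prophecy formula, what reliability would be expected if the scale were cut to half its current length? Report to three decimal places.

Length factor m = 1/2
α' = m·α / (1 − (1−m)·α)
   = 1/2 × 0.736 / (1 − (1 − 1/2) × 0.736)
   = 0.3680 / 0.6320 = 0.582

predicted reliability = 0.582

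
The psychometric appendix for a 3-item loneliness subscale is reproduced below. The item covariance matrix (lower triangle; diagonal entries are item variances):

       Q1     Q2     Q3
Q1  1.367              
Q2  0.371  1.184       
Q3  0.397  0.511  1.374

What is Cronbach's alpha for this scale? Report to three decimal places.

Cronbach's alpha = 0.592

ΣVar(i) = 1.367 + 1.184 + 1.374 = 3.925
Σ_{i<j} σ_ij = 1.279
σ²_total = 3.925 + 2 × 1.279 = 6.483
α = (k/(k−1))·(1 − ΣVar(i)/σ²_total) = (3/2)·(1 − 3.925/6.483) = 0.592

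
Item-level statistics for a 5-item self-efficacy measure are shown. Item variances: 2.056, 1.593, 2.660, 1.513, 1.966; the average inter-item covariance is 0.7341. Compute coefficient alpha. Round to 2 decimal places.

sum of item variances = 2.056 + 1.593 + 2.660 + 1.513 + 1.966 = 9.788
Sum of the 10 distinct covariances = 10 × 0.7341 = 7.3410
Var(T) = sum of item variances + 2·Σcov = 9.788 + 2 × 7.3410 = 24.4700
α = (5/4)·(1 − 9.788/24.4700) = 0.75

α = 0.75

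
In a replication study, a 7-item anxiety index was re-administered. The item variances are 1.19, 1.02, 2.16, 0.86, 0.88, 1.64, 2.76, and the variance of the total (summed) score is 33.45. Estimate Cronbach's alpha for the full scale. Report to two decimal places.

Cronbach's alpha = 0.80

Σσ²ᵢ = 1.19 + 1.02 + 2.16 + 0.86 + 0.88 + 1.64 + 2.76 = 10.51
α = (k/(k−1))·(1 − Σσ²ᵢ/σ²_T) = (7/6)·(1 − 10.51/33.45) = 0.80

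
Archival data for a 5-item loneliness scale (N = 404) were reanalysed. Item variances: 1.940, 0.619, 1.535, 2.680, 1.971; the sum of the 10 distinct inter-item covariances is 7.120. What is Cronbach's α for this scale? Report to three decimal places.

sum of item variances = 1.940 + 0.619 + 1.535 + 2.680 + 1.971 = 8.745
Sum of distinct covariances = 7.120
σ²_total = sum of item variances + 2·Σcov = 8.745 + 2 × 7.120 = 22.985
α = (5/4)·(1 − 8.745/22.985) = 0.774

Cronbach's α = 0.774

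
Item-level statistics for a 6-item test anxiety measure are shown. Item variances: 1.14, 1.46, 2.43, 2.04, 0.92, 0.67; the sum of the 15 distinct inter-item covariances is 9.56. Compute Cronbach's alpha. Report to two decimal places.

Cronbach's alpha = 0.83

ΣVar(i) = 1.14 + 1.46 + 2.43 + 2.04 + 0.92 + 0.67 = 8.66
Sum of distinct covariances = 9.56
σ²_T = ΣVar(i) + 2·Σcov = 8.66 + 2 × 9.56 = 27.78
α = (6/5)·(1 − 8.66/27.78) = 0.83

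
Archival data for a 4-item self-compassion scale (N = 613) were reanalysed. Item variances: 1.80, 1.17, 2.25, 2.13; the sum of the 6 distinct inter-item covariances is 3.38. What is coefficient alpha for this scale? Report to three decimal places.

α = 0.639

Σσ²ᵢ = 1.80 + 1.17 + 2.25 + 2.13 = 7.35
Sum of distinct covariances = 3.38
Var(T) = Σσ²ᵢ + 2·Σcov = 7.35 + 2 × 3.38 = 14.11
α = (4/3)·(1 − 7.35/14.11) = 0.639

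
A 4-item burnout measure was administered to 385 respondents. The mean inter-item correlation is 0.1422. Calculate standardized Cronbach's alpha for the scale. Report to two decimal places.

Standardized α = k·r̄ / (1 + (k−1)·r̄) = 4 × 0.1422 / (1 + 3 × 0.1422)
  = 0.5688 / 1.4266 = 0.40

standardized Cronbach's alpha = 0.40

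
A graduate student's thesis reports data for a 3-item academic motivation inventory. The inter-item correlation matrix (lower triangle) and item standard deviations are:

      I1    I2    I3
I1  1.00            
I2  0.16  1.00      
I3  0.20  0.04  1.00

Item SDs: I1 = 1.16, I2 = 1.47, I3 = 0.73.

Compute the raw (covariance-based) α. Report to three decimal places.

Σσ²ᵢ = 1.16² + 1.47² + 0.73² = 4.0394
Covariances σ_ij = r_ij · s_i · s_j:
  σ(I1,I2) = 0.16 × 1.16 × 1.47 = 0.2728
  σ(I1,I3) = 0.20 × 1.16 × 0.73 = 0.1694
  σ(I2,I3) = 0.04 × 1.47 × 0.73 = 0.0429
σ²_T = Σσ²ᵢ + 2·Σσ_ij = 4.0394 + 2 × 0.4851 = 5.0096
α = (3/2)·(1 − 4.0394/5.0096) = 0.291

α = 0.291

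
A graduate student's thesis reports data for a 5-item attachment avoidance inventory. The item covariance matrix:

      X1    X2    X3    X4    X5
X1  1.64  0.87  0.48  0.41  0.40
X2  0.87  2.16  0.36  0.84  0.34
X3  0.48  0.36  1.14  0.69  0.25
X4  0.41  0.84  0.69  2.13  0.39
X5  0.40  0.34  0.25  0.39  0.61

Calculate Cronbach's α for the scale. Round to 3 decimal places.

sum of item variances = 1.64 + 2.16 + 1.14 + 2.13 + 0.61 = 7.68
Σ_{i<j} σ_ij = 5.03
Var(T) = 7.68 + 2 × 5.03 = 17.74
α = (k/(k−1))·(1 − sum of item variances/Var(T)) = (5/4)·(1 − 7.68/17.74) = 0.709

Cronbach's α = 0.709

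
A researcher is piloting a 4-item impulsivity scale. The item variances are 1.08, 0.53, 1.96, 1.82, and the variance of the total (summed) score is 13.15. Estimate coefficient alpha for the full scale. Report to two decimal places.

α = 0.79

ΣVar(i) = 1.08 + 0.53 + 1.96 + 1.82 = 5.39
α = (k/(k−1))·(1 − ΣVar(i)/Var(T)) = (4/3)·(1 − 5.39/13.15) = 0.79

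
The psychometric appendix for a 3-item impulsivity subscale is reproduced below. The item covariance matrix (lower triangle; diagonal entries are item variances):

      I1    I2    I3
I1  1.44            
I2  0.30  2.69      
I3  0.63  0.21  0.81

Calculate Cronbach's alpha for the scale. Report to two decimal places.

α = 0.47

ΣVar(i) = 1.44 + 2.69 + 0.81 = 4.94
Σ_{i<j} σ_ij = 1.14
σ²_T = 4.94 + 2 × 1.14 = 7.22
α = (k/(k−1))·(1 − ΣVar(i)/σ²_T) = (3/2)·(1 − 4.94/7.22) = 0.47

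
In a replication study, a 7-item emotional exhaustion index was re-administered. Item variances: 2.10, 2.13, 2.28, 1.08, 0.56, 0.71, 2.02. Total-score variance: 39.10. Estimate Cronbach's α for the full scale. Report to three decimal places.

ΣVar(i) = 2.10 + 2.13 + 2.28 + 1.08 + 0.56 + 0.71 + 2.02 = 10.88
α = (k/(k−1))·(1 − ΣVar(i)/total variance) = (7/6)·(1 − 10.88/39.10) = 0.842

α = 0.842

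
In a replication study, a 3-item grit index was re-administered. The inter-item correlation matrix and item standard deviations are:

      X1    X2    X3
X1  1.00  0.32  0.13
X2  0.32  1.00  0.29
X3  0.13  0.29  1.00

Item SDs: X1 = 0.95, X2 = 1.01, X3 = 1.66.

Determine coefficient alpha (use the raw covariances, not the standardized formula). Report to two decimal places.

Σσ²ᵢ = 0.95² + 1.01² + 1.66² = 4.6782
Covariances σ_ij = r_ij · s_i · s_j:
  σ(X1,X2) = 0.32 × 0.95 × 1.01 = 0.3070
  σ(X1,X3) = 0.13 × 0.95 × 1.66 = 0.2050
  σ(X2,X3) = 0.29 × 1.01 × 1.66 = 0.4862
σ²_T = Σσ²ᵢ + 2·Σσ_ij = 4.6782 + 2 × 0.9982 = 6.6746
α = (3/2)·(1 − 4.6782/6.6746) = 0.45

coefficient alpha = 0.45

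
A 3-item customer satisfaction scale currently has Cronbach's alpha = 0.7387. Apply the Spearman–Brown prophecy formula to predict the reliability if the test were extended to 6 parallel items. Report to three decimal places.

predicted reliability = 0.850

Length factor m = 6/3 = 2.0000
α' = m·α / (1 + (m−1)·α)
   = 6/3 × 0.7387 / (1 + (6/3 − 1) × 0.7387)
   = 1.4774 / 1.7387 = 0.850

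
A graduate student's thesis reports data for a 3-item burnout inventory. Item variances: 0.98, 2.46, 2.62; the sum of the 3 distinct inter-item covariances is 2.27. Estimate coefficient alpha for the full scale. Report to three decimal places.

coefficient alpha = 0.642

Σσᵢ² = 0.98 + 2.46 + 2.62 = 6.06
Sum of distinct covariances = 2.27
total variance = Σσᵢ² + 2·Σcov = 6.06 + 2 × 2.27 = 10.60
α = (3/2)·(1 − 6.06/10.60) = 0.642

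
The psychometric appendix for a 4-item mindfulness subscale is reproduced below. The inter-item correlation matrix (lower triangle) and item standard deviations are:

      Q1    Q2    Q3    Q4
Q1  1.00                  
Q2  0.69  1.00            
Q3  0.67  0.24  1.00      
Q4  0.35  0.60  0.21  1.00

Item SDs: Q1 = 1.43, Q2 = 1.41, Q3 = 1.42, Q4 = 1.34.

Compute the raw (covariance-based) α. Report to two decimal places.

α = 0.77

Σσ²ᵢ = 1.43² + 1.41² + 1.42² + 1.34² = 7.8450
Covariances σ_ij = r_ij · s_i · s_j:
  σ(Q1,Q2) = 0.69 × 1.43 × 1.41 = 1.3912
  σ(Q1,Q3) = 0.67 × 1.43 × 1.42 = 1.3605
  σ(Q1,Q4) = 0.35 × 1.43 × 1.34 = 0.6707
  σ(Q2,Q3) = 0.24 × 1.41 × 1.42 = 0.4805
  σ(Q2,Q4) = 0.60 × 1.41 × 1.34 = 1.1336
  σ(Q3,Q4) = 0.21 × 1.42 × 1.34 = 0.3996
σ²_T = Σσ²ᵢ + 2·Σσ_ij = 7.8450 + 2 × 5.4361 = 18.7172
α = (4/3)·(1 − 7.8450/18.7172) = 0.77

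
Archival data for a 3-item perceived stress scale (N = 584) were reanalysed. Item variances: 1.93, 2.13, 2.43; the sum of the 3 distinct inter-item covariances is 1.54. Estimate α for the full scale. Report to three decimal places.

α = 0.483

sum of item variances = 1.93 + 2.13 + 2.43 = 6.49
Sum of distinct covariances = 1.54
total variance = sum of item variances + 2·Σcov = 6.49 + 2 × 1.54 = 9.57
α = (3/2)·(1 − 6.49/9.57) = 0.483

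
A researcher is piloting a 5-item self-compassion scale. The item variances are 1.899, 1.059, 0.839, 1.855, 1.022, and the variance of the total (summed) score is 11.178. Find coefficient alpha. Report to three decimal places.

Σσᵢ² = 1.899 + 1.059 + 0.839 + 1.855 + 1.022 = 6.674
α = (k/(k−1))·(1 − Σσᵢ²/Var(T)) = (5/4)·(1 − 6.674/11.178) = 0.504

coefficient alpha = 0.504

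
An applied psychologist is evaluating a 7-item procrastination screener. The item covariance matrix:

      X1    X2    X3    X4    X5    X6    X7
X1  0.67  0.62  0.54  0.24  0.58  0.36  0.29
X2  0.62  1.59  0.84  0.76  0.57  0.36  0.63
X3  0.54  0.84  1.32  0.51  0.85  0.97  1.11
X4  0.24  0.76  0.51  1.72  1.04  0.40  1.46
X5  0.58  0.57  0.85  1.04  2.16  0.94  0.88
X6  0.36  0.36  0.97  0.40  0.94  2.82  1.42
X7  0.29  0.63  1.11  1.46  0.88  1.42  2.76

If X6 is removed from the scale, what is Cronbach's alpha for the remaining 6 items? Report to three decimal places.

Remaining items: X1, X2, X3, X4, X5, X7 (k = 6).
Σσᵢ² = 0.67 + 1.59 + 1.32 + 1.72 + 2.16 + 2.76 = 10.22
σ²_T = 10.22 + 2 × 10.92 = 32.06
α (item deleted) = (6/5)·(1 − 10.22/32.06) = 0.817

Cronbach's alpha = 0.817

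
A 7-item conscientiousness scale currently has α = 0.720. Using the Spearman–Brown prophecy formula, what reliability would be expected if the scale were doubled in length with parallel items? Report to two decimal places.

Length factor m = 2
α' = m·α / (1 + (m−1)·α)
   = 2 × 0.720 / (1 + (2 − 1) × 0.720)
   = 1.4400 / 1.7200 = 0.84

predicted reliability = 0.84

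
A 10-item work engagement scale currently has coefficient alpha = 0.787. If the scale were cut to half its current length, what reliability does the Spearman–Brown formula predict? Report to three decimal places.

Length factor m = 1/2
α' = m·α / (1 − (1−m)·α)
   = 1/2 × 0.787 / (1 − (1 − 1/2) × 0.787)
   = 0.3935 / 0.6065 = 0.649

predicted reliability = 0.649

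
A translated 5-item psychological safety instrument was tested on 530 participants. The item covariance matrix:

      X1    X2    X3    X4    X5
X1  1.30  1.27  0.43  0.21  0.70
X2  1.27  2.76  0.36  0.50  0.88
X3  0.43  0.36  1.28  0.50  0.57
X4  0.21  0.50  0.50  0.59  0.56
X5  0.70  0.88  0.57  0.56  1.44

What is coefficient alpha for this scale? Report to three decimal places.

sum of item variances = 1.30 + 2.76 + 1.28 + 0.59 + 1.44 = 7.37
Σ_{i<j} σ_ij = 5.98
σ²_T = 7.37 + 2 × 5.98 = 19.33
α = (k/(k−1))·(1 − sum of item variances/σ²_T) = (5/4)·(1 − 7.37/19.33) = 0.773

α = 0.773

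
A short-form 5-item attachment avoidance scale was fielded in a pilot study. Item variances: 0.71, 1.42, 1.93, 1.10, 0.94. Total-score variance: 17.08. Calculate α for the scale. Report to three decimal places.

α = 0.804

Σσᵢ² = 0.71 + 1.42 + 1.93 + 1.10 + 0.94 = 6.10
α = (k/(k−1))·(1 − Σσᵢ²/Var(T)) = (5/4)·(1 − 6.10/17.08) = 0.804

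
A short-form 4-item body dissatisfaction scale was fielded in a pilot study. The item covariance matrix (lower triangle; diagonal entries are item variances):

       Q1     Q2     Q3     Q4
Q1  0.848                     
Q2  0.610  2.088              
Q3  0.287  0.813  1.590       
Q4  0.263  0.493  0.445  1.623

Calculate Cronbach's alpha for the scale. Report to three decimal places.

Σσᵢ² = 0.848 + 2.088 + 1.590 + 1.623 = 6.149
Σ_{i<j} σ_ij = 2.911
σ²_total = 6.149 + 2 × 2.911 = 11.971
α = (k/(k−1))·(1 − Σσᵢ²/σ²_total) = (4/3)·(1 − 6.149/11.971) = 0.648

α = 0.648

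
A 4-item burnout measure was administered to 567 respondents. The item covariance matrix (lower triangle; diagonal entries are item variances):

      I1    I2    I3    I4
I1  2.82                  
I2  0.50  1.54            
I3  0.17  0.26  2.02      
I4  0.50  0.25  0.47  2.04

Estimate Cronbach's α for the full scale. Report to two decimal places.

α = 0.45

sum of item variances = 2.82 + 1.54 + 2.02 + 2.04 = 8.42
Σ_{i<j} σ_ij = 2.15
σ²_total = 8.42 + 2 × 2.15 = 12.72
α = (k/(k−1))·(1 − sum of item variances/σ²_total) = (4/3)·(1 − 8.42/12.72) = 0.45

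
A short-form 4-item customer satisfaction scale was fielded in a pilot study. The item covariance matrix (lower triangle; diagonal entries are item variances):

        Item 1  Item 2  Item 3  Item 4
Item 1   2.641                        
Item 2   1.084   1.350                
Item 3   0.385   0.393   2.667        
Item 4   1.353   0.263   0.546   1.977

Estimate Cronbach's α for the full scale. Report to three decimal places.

Cronbach's α = 0.643

Σσ²ᵢ = 2.641 + 1.350 + 2.667 + 1.977 = 8.635
Sum of off-diagonal covariances = 4.024
σ²_total = 8.635 + 2 × 4.024 = 16.683
α = (k/(k−1))·(1 − Σσ²ᵢ/σ²_total) = (4/3)·(1 − 8.635/16.683) = 0.643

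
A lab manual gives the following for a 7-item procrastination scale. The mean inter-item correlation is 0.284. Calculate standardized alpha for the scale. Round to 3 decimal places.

Standardized α = k·r̄ / (1 + (k−1)·r̄) = 7 × 0.284 / (1 + 6 × 0.284)
  = 1.9880 / 2.7040 = 0.735

standardized alpha = 0.735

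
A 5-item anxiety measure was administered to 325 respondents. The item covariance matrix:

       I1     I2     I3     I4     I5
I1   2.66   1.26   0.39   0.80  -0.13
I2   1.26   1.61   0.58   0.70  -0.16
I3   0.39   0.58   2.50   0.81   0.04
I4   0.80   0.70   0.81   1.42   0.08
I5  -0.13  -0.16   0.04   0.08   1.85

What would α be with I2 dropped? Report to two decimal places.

Remaining items: I1, I3, I4, I5 (k = 4).
sum of item variances = 2.66 + 2.50 + 1.42 + 1.85 = 8.43
σ²_total = 8.43 + 2 × 1.99 = 12.41
α (item deleted) = (4/3)·(1 − 8.43/12.41) = 0.43

α = 0.43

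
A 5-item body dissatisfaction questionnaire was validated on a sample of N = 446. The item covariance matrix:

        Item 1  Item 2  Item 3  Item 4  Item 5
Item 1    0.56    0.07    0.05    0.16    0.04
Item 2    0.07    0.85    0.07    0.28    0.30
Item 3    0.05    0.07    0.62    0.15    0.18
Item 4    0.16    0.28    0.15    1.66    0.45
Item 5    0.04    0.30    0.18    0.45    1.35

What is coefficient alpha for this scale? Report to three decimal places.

α = 0.512

ΣVar(i) = 0.56 + 0.85 + 0.62 + 1.66 + 1.35 = 5.04
Σ_{i<j} σ_ij = 1.75
Var(T) = 5.04 + 2 × 1.75 = 8.54
α = (k/(k−1))·(1 − ΣVar(i)/Var(T)) = (5/4)·(1 − 5.04/8.54) = 0.512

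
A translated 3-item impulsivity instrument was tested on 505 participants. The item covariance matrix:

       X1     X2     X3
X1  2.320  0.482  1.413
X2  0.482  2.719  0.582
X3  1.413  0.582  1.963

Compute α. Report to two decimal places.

α = 0.62

ΣVar(i) = 2.320 + 2.719 + 1.963 = 7.002
Sum of the distinct covariances = 2.477
σ²_T = 7.002 + 2 × 2.477 = 11.956
α = (k/(k−1))·(1 − ΣVar(i)/σ²_T) = (3/2)·(1 − 7.002/11.956) = 0.62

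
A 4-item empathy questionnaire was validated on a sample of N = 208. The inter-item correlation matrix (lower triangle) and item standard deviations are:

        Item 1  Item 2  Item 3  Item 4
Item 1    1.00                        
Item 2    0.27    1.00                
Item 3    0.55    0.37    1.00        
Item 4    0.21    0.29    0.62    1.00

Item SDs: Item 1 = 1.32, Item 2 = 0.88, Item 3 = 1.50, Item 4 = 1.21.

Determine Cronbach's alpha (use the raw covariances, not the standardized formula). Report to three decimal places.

α = 0.720

Σσ²ᵢ = 1.32² + 0.88² + 1.50² + 1.21² = 6.2309
Covariances σ_ij = r_ij · s_i · s_j:
  σ(Item 1,Item 2) = 0.27 × 1.32 × 0.88 = 0.3136
  σ(Item 1,Item 3) = 0.55 × 1.32 × 1.50 = 1.0890
  σ(Item 1,Item 4) = 0.21 × 1.32 × 1.21 = 0.3354
  σ(Item 2,Item 3) = 0.37 × 0.88 × 1.50 = 0.4884
  σ(Item 2,Item 4) = 0.29 × 0.88 × 1.21 = 0.3088
  σ(Item 3,Item 4) = 0.62 × 1.50 × 1.21 = 1.1253
σ²_T = Σσ²ᵢ + 2·Σσ_ij = 6.2309 + 2 × 3.6605 = 13.5519
α = (4/3)·(1 − 6.2309/13.5519) = 0.720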